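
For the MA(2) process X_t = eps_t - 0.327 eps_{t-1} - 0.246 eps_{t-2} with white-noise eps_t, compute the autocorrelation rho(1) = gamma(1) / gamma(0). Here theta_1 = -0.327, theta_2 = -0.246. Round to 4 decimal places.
\rho(1) = -0.2112

For an MA(q) process with theta_0 = 1, the autocovariance is
  gamma(k) = sigma^2 * sum_{i=0..q-k} theta_i * theta_{i+k},
and rho(k) = gamma(k) / gamma(0). Sigma^2 cancels.
  numerator   = (1)*(-0.327) + (-0.327)*(-0.246) = -0.246558.
  denominator = (1)^2 + (-0.327)^2 + (-0.246)^2 = 1.167445.
  rho(1) = -0.246558 / 1.167445 = -0.2112.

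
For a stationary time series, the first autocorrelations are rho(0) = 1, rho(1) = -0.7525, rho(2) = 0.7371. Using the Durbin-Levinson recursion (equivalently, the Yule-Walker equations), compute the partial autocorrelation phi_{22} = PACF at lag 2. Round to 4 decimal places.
\phi_{22} = 0.3939

The PACF at lag k is phi_{kk}, the last component of the solution
to the Yule-Walker system G_k phi = r_k where
  (G_k)_{ij} = rho(|i - j|), (r_k)_i = rho(i), i,j = 1..k.
Equivalently, Durbin-Levinson gives phi_{kk} iteratively:
  phi_{11} = rho(1)
  phi_{kk} = [rho(k) - sum_{j=1..k-1} phi_{k-1,j} rho(k-j)]
            / [1 - sum_{j=1..k-1} phi_{k-1,j} rho(j)],
  phi_{k,j} = phi_{k-1,j} - phi_{kk} phi_{k-1,k-j},  j = 1..k-1.
Step k = 1:
  phi_11 = rho(1) = -0.7525.
Step k = 2:
  phi_22 = [rho(2) - phi_11 rho(1)] / [1 - phi_11 rho(1)] = [0.7371 - (-0.7525)(-0.7525)] / [1 - (-0.7525)(-0.7525)]
         = 0.17084375 / 0.43374375 = 0.3939.
Therefore phi_{22} = 0.3939.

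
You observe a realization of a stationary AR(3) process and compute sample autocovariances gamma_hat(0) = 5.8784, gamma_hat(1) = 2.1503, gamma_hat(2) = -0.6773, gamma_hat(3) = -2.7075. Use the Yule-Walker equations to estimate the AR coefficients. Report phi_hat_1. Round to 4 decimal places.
\hat\phi_{1} = 0.3620

The Yule-Walker equations for an AR(p) process read, in matrix form,
  Gamma_p phi = r_p,   with   (Gamma_p)_{ij} = gamma(|i - j|),
                       (r_p)_i = gamma(i),   i,j = 1..p.
Substitute the sample gammas (Toeplitz matrix and right-hand side of size 3):
  Gamma_p = [[5.8784, 2.1503, -0.6773], [2.1503, 5.8784, 2.1503], [-0.6773, 2.1503, 5.8784]]
  r_p     = [2.1503, -0.6773, -2.7075]
Written out (R1..R3):
  (R1) 5.8784 phi_1 + 2.1503 phi_2 - 0.6773 phi_3 = 2.1503
  (R2) 2.1503 phi_1 + 5.8784 phi_2 + 2.1503 phi_3 = -0.6773
  (R3) -0.6773 phi_1 + 2.1503 phi_2 + 5.8784 phi_3 = -2.7075
Gaussian elimination:
  R2 <- R2 - (2.1503/5.8784) R1 = R2 - (0.365797) R1:  5.091827 phi_2 + 2.398054 phi_3 = -1.463873
  R3 <- R3 - (-0.6773/5.8784) R1 = R3 - (-0.115218) R1:  2.398054 phi_2 + 5.800363 phi_3 = -2.459746
  R3 <- R3 - (2.398054/5.091827) R2 = R3 - (0.470961) R2:  4.670972 phi_3 = -1.770318
Back-substitution:
  phi_hat_3 = -1.770318 / 4.670972 = -0.379004
  phi_hat_2 = (-1.463873 - (2.398054)(-0.379004)) / 5.091827 = -0.108998
  phi_hat_1 = (2.1503 - (2.1503)(-0.108998) - (-0.6773)(-0.379004)) / 5.8784 = 0.362
So phi_hat = [0.3620, -0.1090, -0.3790].
Therefore phi_hat_1 = 0.3620.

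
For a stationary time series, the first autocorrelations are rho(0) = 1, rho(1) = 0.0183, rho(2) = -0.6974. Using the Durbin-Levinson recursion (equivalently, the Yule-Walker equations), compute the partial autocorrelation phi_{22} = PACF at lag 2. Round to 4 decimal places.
\phi_{22} = -0.6980

The PACF at lag k is phi_{kk}, the last component of the solution
to the Yule-Walker system G_k phi = r_k where
  (G_k)_{ij} = rho(|i - j|), (r_k)_i = rho(i), i,j = 1..k.
Equivalently, Durbin-Levinson gives phi_{kk} iteratively:
  phi_{11} = rho(1)
  phi_{kk} = [rho(k) - sum_{j=1..k-1} phi_{k-1,j} rho(k-j)]
            / [1 - sum_{j=1..k-1} phi_{k-1,j} rho(j)],
  phi_{k,j} = phi_{k-1,j} - phi_{kk} phi_{k-1,k-j},  j = 1..k-1.
Step k = 1:
  phi_11 = rho(1) = 0.0183.
Step k = 2:
  phi_22 = [rho(2) - phi_11 rho(1)] / [1 - phi_11 rho(1)] = [-0.6974 - (0.0183)(0.0183)] / [1 - (0.0183)(0.0183)]
         = -0.69773489 / 0.99966511 = -0.698.
Therefore phi_{22} = -0.6980.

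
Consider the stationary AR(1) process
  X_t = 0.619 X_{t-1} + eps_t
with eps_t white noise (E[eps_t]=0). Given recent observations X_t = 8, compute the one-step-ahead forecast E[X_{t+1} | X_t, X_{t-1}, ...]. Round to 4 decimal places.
E[X_{t+1} \mid \mathcal F_t] = 4.9520

For an AR(p) model X_t = c + sum_i phi_i X_{t-i} + eps_t, the
one-step-ahead conditional mean is
  E[X_{t+1} | X_t, ...] = c + sum_i phi_i X_{t+1-i}.
Substitute known values:
  E[X_{t+1} | ...] = (0.619) * (8)
                   = 4.9520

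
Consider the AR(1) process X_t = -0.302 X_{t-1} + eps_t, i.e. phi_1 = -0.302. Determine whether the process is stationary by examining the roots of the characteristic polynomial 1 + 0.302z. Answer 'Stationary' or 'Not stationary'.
\text{Stationary}

The AR(p) characteristic polynomial is P(z) = 1 + 0.302z.
Stationarity requires all roots to lie outside the unit circle, i.e. |z| > 1 for every root.
This is linear in z: 1 + (0.302) z = 0  =>  z = -1/(0.302) = -3.311258,  |z| = 3.311258.
Moduli of all roots: 3.3113.
All moduli strictly greater than 1? Yes.
Verdict: Stationary.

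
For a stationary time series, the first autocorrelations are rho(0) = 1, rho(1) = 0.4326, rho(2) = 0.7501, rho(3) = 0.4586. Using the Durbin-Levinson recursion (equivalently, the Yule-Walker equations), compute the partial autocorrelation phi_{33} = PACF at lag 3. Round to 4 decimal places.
\phi_{33} = 0.1400

The PACF at lag k is phi_{kk}, the last component of the solution
to the Yule-Walker system G_k phi = r_k where
  (G_k)_{ij} = rho(|i - j|), (r_k)_i = rho(i), i,j = 1..k.
Equivalently, Durbin-Levinson gives phi_{kk} iteratively:
  phi_{11} = rho(1)
  phi_{kk} = [rho(k) - sum_{j=1..k-1} phi_{k-1,j} rho(k-j)]
            / [1 - sum_{j=1..k-1} phi_{k-1,j} rho(j)],
  phi_{k,j} = phi_{k-1,j} - phi_{kk} phi_{k-1,k-j},  j = 1..k-1.
Step k = 1:
  phi_11 = rho(1) = 0.4326.
Step k = 2:
  phi_22 = [rho(2) - phi_11 rho(1)] / [1 - phi_11 rho(1)] = [0.7501 - (0.4326)(0.4326)] / [1 - (0.4326)(0.4326)]
         = 0.56295724 / 0.81285724 = 0.692566.
  Update: phi_21 = phi_11 - phi_22 phi_11 = 0.4326 - (0.692566)(0.4326) = 0.132996.
Step k = 3:
  phi_33 = [rho(3) - phi_21 rho(2) - phi_22 rho(1)] / [1 - phi_21 rho(1) - phi_22 rho(2)]
    numerator   = 0.4586 - (0.132996)(0.7501) - (0.692566)(0.4326) = 0.05923569
    denominator = 1 - (0.132996)(0.4326) - (0.692566)(0.7501) = 0.42297223
  phi_33 = 0.05923569 / 0.42297223 = 0.14.
Therefore phi_{33} = 0.1400.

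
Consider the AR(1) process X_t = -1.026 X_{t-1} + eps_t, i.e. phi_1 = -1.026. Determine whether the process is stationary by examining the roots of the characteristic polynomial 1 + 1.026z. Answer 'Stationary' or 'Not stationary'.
\text{Not stationary}

The AR(p) characteristic polynomial is P(z) = 1 + 1.026z.
Stationarity requires all roots to lie outside the unit circle, i.e. |z| > 1 for every root.
This is linear in z: 1 + (1.026) z = 0  =>  z = -1/(1.026) = -0.974659,  |z| = 0.974659.
Moduli of all roots: 0.9747.
All moduli strictly greater than 1? No.
Verdict: Not stationary.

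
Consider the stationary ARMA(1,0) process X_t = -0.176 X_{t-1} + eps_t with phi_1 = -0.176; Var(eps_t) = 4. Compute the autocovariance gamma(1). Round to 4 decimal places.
\gamma(1) = -0.7265

Multiply the model equation by X_{t-k} and take expectations. With theta_0 = psi_0 = 1 and psi_j the MA(infinity) weights, this gives
  gamma(k) - sum_i phi_i gamma(k-i) = c_k,
  c_k = sigma^2 * sum_{j=k..q} theta_j psi_{j-k}   (c_k = 0 for k > q),
using gamma(-m) = gamma(m).
Pure AR (q = 0): c_0 = sigma^2 = 4, c_k = 0 for k >= 1.
Equations for k = 0 and k = 1 (AR order 1):
  gamma(0) = phi_1 gamma(1) + c_0
  gamma(1) = phi_1 gamma(0) + c_1
Substituting the second into the first: gamma(0) (1 - phi_1^2) = c_0 + phi_1 c_1, so
  gamma(0) = c_0 / (1 - phi_1^2) = 4 / (1 - (-0.176)^2) = 4 / 0.969024 = 4.127865.
  gamma(1) = phi_1 gamma(0) = (-0.176)(4.127865) = -0.726504.
Therefore gamma(1) = -0.7265 (to 4 decimal places).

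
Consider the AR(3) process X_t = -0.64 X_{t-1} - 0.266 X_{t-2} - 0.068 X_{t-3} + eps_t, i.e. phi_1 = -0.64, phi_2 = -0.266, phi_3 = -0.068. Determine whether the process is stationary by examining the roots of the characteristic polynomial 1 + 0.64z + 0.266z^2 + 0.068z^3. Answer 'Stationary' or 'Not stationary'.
\text{Stationary}

The AR(p) characteristic polynomial is P(z) = 1 + 0.64z + 0.266z^2 + 0.068z^3.
Stationarity requires all roots to lie outside the unit circle, i.e. |z| > 1 for every root.
Degree 3: look for a simple real root z0 first, then factor out (1 - z/z0) and solve the remaining quadratic.
Testing z0 = -2.5: P(-2.5) = 1 + (0.64)(-2.5) + (0.266)(-2.5)^2 + (0.068)(-2.5)^3
  = 1 + (-1.6) + (1.6625) + (-1.0625) = 0.  So z_0 = -2.5 is a root, |z_0| = 2.5.
Divide out the factor (1 + 0.4 z) = (1 - z/z0) (since 1/z0 = -0.4):
  P(z) = (1 + 0.4 z)(1 + (0.24) z + (0.17) z^2)
  [check: z-coef 0.24 - (-0.4) = 0.64; z^2-coef 0.17 - (-0.4)(0.24) = 0.266; z^3-coef -(-0.4)(0.17) = 0.068.]
Remaining roots from the quadratic factor 1 + (0.24) z + (0.17) z^2:
  Set 1 + (0.24) z + (0.17) z^2 = 0, i.e. a z^2 + b z + c = 0 with a = 0.17, b = 0.24, c = 1.
  Discriminant D = b^2 - 4ac = (0.24)^2 - 4*(0.17)*1 = 0.0576 - (0.68) = -0.6224.
  D < 0, so the roots are the complex-conjugate pair z = (-b +/- i sqrt(-D)) / (2a) = -0.7059 +/- 2.3204i.
  For a conjugate pair |z|^2 = z * conj(z) = (product of roots) = c/a = 1/(0.17) = 5.882353, so |z| = sqrt(5.882353) = 2.4254 for both roots.
Moduli of all roots: 2.5000, 2.4254, 2.4254.
All moduli strictly greater than 1? Yes.
Verdict: Stationary.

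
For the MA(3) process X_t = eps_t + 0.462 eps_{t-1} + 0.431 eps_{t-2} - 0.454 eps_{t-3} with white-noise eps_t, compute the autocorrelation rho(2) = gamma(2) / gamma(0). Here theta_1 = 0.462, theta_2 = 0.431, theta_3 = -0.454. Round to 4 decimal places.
\rho(2) = 0.1378

For an MA(q) process with theta_0 = 1, the autocovariance is
  gamma(k) = sigma^2 * sum_{i=0..q-k} theta_i * theta_{i+k},
and rho(k) = gamma(k) / gamma(0). Sigma^2 cancels.
  numerator   = (1)*(0.431) + (0.462)*(-0.454) = 0.221252.
  denominator = (1)^2 + (0.462)^2 + (0.431)^2 + (-0.454)^2 = 1.605321.
  rho(2) = 0.221252 / 1.605321 = 0.1378.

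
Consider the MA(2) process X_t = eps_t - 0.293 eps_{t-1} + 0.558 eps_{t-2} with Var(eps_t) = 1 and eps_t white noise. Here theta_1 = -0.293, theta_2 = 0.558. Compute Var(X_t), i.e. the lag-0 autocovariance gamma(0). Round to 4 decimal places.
\gamma(0) = 1.3972

For an MA(q) process X_t = eps_t + sum_i theta_i eps_{t-i} with
Var(eps_t) = sigma^2, the variance is
  gamma(0) = sigma^2 * (1 + sum_i theta_i^2).
  sum_i theta_i^2 = (-0.293)^2 + (0.558)^2 = 0.085849 + 0.311364 = 0.397213.
  gamma(0) = 1 * (1 + 0.397213) = 1 * 1.397213 = 1.397213, which rounds to 1.3972.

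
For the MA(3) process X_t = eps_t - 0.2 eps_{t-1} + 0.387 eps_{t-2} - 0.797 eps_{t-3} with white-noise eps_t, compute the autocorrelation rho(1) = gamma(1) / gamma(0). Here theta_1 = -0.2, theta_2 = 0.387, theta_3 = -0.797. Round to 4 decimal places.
\rho(1) = -0.3210

For an MA(q) process with theta_0 = 1, the autocovariance is
  gamma(k) = sigma^2 * sum_{i=0..q-k} theta_i * theta_{i+k},
and rho(k) = gamma(k) / gamma(0). Sigma^2 cancels.
  numerator   = (1)*(-0.2) + (-0.2)*(0.387) + (0.387)*(-0.797) = -0.585839.
  denominator = (1)^2 + (-0.2)^2 + (0.387)^2 + (-0.797)^2 = 1.824978.
  rho(1) = -0.585839 / 1.824978 = -0.3210.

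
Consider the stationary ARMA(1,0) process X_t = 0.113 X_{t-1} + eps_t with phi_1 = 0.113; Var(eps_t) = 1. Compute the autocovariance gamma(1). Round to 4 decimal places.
\gamma(1) = 0.1145

Multiply the model equation by X_{t-k} and take expectations. With theta_0 = psi_0 = 1 and psi_j the MA(infinity) weights, this gives
  gamma(k) - sum_i phi_i gamma(k-i) = c_k,
  c_k = sigma^2 * sum_{j=k..q} theta_j psi_{j-k}   (c_k = 0 for k > q),
using gamma(-m) = gamma(m).
Pure AR (q = 0): c_0 = sigma^2 = 1, c_k = 0 for k >= 1.
Equations for k = 0 and k = 1 (AR order 1):
  gamma(0) = phi_1 gamma(1) + c_0
  gamma(1) = phi_1 gamma(0) + c_1
Substituting the second into the first: gamma(0) (1 - phi_1^2) = c_0 + phi_1 c_1, so
  gamma(0) = c_0 / (1 - phi_1^2) = 1 / (1 - (0.113)^2) = 1 / 0.987231 = 1.012934.
  gamma(1) = phi_1 gamma(0) = (0.113)(1.012934) = 0.114462.
Therefore gamma(1) = 0.1145 (to 4 decimal places).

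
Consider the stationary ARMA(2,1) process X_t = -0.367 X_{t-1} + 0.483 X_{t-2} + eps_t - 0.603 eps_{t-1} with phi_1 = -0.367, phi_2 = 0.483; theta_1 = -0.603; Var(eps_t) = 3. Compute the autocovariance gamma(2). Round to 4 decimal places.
\gamma(2) = 14.3013

Multiply the model equation by X_{t-k} and take expectations. With theta_0 = psi_0 = 1 and psi_j the MA(infinity) weights, this gives
  gamma(k) - sum_i phi_i gamma(k-i) = c_k,
  c_k = sigma^2 * sum_{j=k..q} theta_j psi_{j-k}   (c_k = 0 for k > q),
using gamma(-m) = gamma(m).
psi-weights needed (psi_j = theta_j + sum_i phi_i psi_{j-i}):
  psi_1 = theta_1 + phi_1 = -0.603 + (-0.367) = -0.97
Right-hand sides:
  c_0 = sigma^2 (1 + theta_1 psi_1) = 3 * (1 + (-0.603)(-0.97)) = 3 * 1.58491 = 4.75473
  c_1 = sigma^2 theta_1 = 3 * (-0.603) = -1.809
  c_2 = 0
Equations for k = 0, 1, 2 (AR order 2, c_2 = 0):
  (E0) gamma(0) = phi_1 gamma(1) + phi_2 gamma(2) + c_0
  (E1) gamma(1) = phi_1 gamma(0) + phi_2 gamma(1) + c_1
  (E2) gamma(2) = phi_1 gamma(1) + phi_2 gamma(0)
From (E1): gamma(1) = A gamma(0) + B with
  A = phi_1 / (1 - phi_2) = -0.367 / 0.517 = -0.709865,   B = c_1 / (1 - phi_2) = -1.809 / 0.517 = -3.499033.
Insert (E2) into (E0): gamma(0) (1 - phi_2^2) = phi_1 (1 + phi_2) gamma(1) + c_0.
  phi_1 (1 + phi_2) = (-0.367)(1.483) = -0.544261,   1 - phi_2^2 = 0.766711.
Replace gamma(1) by A gamma(0) + B and collect gamma(0):
  gamma(0) [0.766711 - (-0.544261)(-0.709865)] = (-0.544261)(-3.499033) + 4.75473
  gamma(0) * 0.380359 = 6.659117
  gamma(0) = 6.659117 / 0.380359 = 17.507435.
  gamma(1) = A gamma(0) + B = (-0.709865)(17.507435) + (-3.499033) = -15.926941.
  gamma(2) = phi_1 gamma(1) + phi_2 gamma(0) = (-0.367)(-15.926941) + (0.483)(17.507435) = 14.301279.
Therefore gamma(2) = 14.3013 (to 4 decimal places).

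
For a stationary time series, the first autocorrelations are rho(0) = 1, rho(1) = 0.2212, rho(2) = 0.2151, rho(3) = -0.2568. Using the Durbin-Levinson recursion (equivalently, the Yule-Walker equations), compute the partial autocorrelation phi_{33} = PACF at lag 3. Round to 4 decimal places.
\phi_{33} = -0.3630

The PACF at lag k is phi_{kk}, the last component of the solution
to the Yule-Walker system G_k phi = r_k where
  (G_k)_{ij} = rho(|i - j|), (r_k)_i = rho(i), i,j = 1..k.
Equivalently, Durbin-Levinson gives phi_{kk} iteratively:
  phi_{11} = rho(1)
  phi_{kk} = [rho(k) - sum_{j=1..k-1} phi_{k-1,j} rho(k-j)]
            / [1 - sum_{j=1..k-1} phi_{k-1,j} rho(j)],
  phi_{k,j} = phi_{k-1,j} - phi_{kk} phi_{k-1,k-j},  j = 1..k-1.
Step k = 1:
  phi_11 = rho(1) = 0.2212.
Step k = 2:
  phi_22 = [rho(2) - phi_11 rho(1)] / [1 - phi_11 rho(1)] = [0.2151 - (0.2212)(0.2212)] / [1 - (0.2212)(0.2212)]
         = 0.16617056 / 0.95107056 = 0.174719.
  Update: phi_21 = phi_11 - phi_22 phi_11 = 0.2212 - (0.174719)(0.2212) = 0.182552.
Step k = 3:
  phi_33 = [rho(3) - phi_21 rho(2) - phi_22 rho(1)] / [1 - phi_21 rho(1) - phi_22 rho(2)]
    numerator   = -0.2568 - (0.182552)(0.2151) - (0.174719)(0.2212) = -0.3347149
    denominator = 1 - (0.182552)(0.2212) - (0.174719)(0.2151) = 0.92203733
  phi_33 = -0.3347149 / 0.92203733 = -0.363.
Therefore phi_{33} = -0.3630.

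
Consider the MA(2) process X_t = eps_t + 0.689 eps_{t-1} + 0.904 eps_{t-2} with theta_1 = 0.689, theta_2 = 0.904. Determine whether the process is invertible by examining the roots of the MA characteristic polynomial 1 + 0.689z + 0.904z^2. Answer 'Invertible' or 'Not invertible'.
\text{Invertible}

The MA(q) characteristic polynomial is P(z) = 1 + 0.689z + 0.904z^2.
Invertibility requires all roots to lie outside the unit circle, i.e. |z| > 1 for every root.
Set 1 + (0.689) z + (0.904) z^2 = 0, i.e. a z^2 + b z + c = 0 with a = 0.904, b = 0.689, c = 1.
Discriminant D = b^2 - 4ac = (0.689)^2 - 4*(0.904)*1 = 0.474721 - (3.616) = -3.141279.
D < 0, so the roots are the complex-conjugate pair z = (-b +/- i sqrt(-D)) / (2a) = -0.3811 +/- 0.9803i.
For a conjugate pair |z|^2 = z * conj(z) = (product of roots) = c/a = 1/(0.904) = 1.106195, so |z| = sqrt(1.106195) = 1.0518 for both roots.
Moduli of all roots: 1.0518, 1.0518.
All moduli strictly greater than 1? Yes.
Verdict: Invertible.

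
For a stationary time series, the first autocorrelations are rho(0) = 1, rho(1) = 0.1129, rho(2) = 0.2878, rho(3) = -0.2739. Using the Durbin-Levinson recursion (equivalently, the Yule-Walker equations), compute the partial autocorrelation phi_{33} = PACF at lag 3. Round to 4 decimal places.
\phi_{33} = -0.3611

The PACF at lag k is phi_{kk}, the last component of the solution
to the Yule-Walker system G_k phi = r_k where
  (G_k)_{ij} = rho(|i - j|), (r_k)_i = rho(i), i,j = 1..k.
Equivalently, Durbin-Levinson gives phi_{kk} iteratively:
  phi_{11} = rho(1)
  phi_{kk} = [rho(k) - sum_{j=1..k-1} phi_{k-1,j} rho(k-j)]
            / [1 - sum_{j=1..k-1} phi_{k-1,j} rho(j)],
  phi_{k,j} = phi_{k-1,j} - phi_{kk} phi_{k-1,k-j},  j = 1..k-1.
Step k = 1:
  phi_11 = rho(1) = 0.1129.
Step k = 2:
  phi_22 = [rho(2) - phi_11 rho(1)] / [1 - phi_11 rho(1)] = [0.2878 - (0.1129)(0.1129)] / [1 - (0.1129)(0.1129)]
         = 0.27505359 / 0.98725359 = 0.278605.
  Update: phi_21 = phi_11 - phi_22 phi_11 = 0.1129 - (0.278605)(0.1129) = 0.081446.
Step k = 3:
  phi_33 = [rho(3) - phi_21 rho(2) - phi_22 rho(1)] / [1 - phi_21 rho(1) - phi_22 rho(2)]
    numerator   = -0.2739 - (0.081446)(0.2878) - (0.278605)(0.1129) = -0.3287945
    denominator = 1 - (0.081446)(0.1129) - (0.278605)(0.2878) = 0.91062234
  phi_33 = -0.3287945 / 0.91062234 = -0.3611.
Therefore phi_{33} = -0.3611.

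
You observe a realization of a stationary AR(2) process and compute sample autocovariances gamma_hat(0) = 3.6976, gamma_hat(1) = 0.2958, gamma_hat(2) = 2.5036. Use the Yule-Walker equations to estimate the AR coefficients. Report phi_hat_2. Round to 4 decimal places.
\hat\phi_{2} = 0.6750

The Yule-Walker equations for an AR(p) process read, in matrix form,
  Gamma_p phi = r_p,   with   (Gamma_p)_{ij} = gamma(|i - j|),
                       (r_p)_i = gamma(i),   i,j = 1..p.
Substitute the sample gammas (Toeplitz matrix and right-hand side of size 2):
  Gamma_p = [[3.6976, 0.2958], [0.2958, 3.6976]]
  r_p     = [0.2958, 2.5036]
Written out:
  3.6976 phi_1 + 0.2958 phi_2 = 0.2958
  0.2958 phi_1 + 3.6976 phi_2 = 2.5036
Solve by Cramer's rule:
  det = gamma(0)^2 - gamma(1)^2 = (3.6976)^2 - (0.2958)^2 = 13.67224576 - 0.08749764 = 13.58474812
  phi_hat_1 = [gamma(1) gamma(0) - gamma(1) gamma(2)] / det = [(0.2958)(3.6976) - (0.2958)(2.5036)] / 13.58474812 = 0.3531852 / 13.58474812 = 0.026
  phi_hat_2 = [gamma(0) gamma(2) - gamma(1)^2] / det = [(3.6976)(2.5036) - (0.2958)^2] / 13.58474812 = 9.16981372 / 13.58474812 = 0.675
So phi_hat = [0.0260, 0.6750].
Therefore phi_hat_2 = 0.6750.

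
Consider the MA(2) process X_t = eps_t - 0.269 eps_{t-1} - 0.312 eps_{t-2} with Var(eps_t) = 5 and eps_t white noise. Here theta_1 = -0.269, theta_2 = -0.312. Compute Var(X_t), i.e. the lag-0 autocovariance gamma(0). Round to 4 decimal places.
\gamma(0) = 5.8485

For an MA(q) process X_t = eps_t + sum_i theta_i eps_{t-i} with
Var(eps_t) = sigma^2, the variance is
  gamma(0) = sigma^2 * (1 + sum_i theta_i^2).
  sum_i theta_i^2 = (-0.269)^2 + (-0.312)^2 = 0.072361 + 0.097344 = 0.169705.
  gamma(0) = 5 * (1 + 0.169705) = 5 * 1.169705 = 5.848525, which rounds to 5.8485.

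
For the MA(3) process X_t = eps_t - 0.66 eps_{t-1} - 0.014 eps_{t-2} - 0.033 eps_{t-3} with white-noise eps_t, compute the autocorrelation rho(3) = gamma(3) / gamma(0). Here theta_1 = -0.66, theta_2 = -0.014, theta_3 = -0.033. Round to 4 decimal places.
\rho(3) = -0.0230

For an MA(q) process with theta_0 = 1, the autocovariance is
  gamma(k) = sigma^2 * sum_{i=0..q-k} theta_i * theta_{i+k},
and rho(k) = gamma(k) / gamma(0). Sigma^2 cancels.
  numerator   = (1)*(-0.033) = -0.033.
  denominator = (1)^2 + (-0.66)^2 + (-0.014)^2 + (-0.033)^2 = 1.436885.
  rho(3) = -0.033 / 1.436885 = -0.0230.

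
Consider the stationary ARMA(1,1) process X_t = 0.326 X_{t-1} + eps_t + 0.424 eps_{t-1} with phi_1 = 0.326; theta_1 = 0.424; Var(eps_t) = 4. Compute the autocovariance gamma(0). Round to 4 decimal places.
\gamma(0) = 6.5176

Multiply the model equation by X_{t-k} and take expectations. With theta_0 = psi_0 = 1 and psi_j the MA(infinity) weights, this gives
  gamma(k) - sum_i phi_i gamma(k-i) = c_k,
  c_k = sigma^2 * sum_{j=k..q} theta_j psi_{j-k}   (c_k = 0 for k > q),
using gamma(-m) = gamma(m).
psi-weights needed (psi_j = theta_j + sum_i phi_i psi_{j-i}):
  psi_1 = theta_1 + phi_1 = 0.424 + (0.326) = 0.75
Right-hand sides:
  c_0 = sigma^2 (1 + theta_1 psi_1) = 4 * (1 + (0.424)(0.75)) = 4 * 1.318 = 5.272
  c_1 = sigma^2 theta_1 = 4 * (0.424) = 1.696
  c_2 = 0
Equations for k = 0 and k = 1 (AR order 1):
  gamma(0) = phi_1 gamma(1) + c_0
  gamma(1) = phi_1 gamma(0) + c_1
Substituting the second into the first: gamma(0) (1 - phi_1^2) = c_0 + phi_1 c_1, so
  gamma(0) = (c_0 + phi_1 c_1) / (1 - phi_1^2) = (5.272 + (0.326)(1.696)) / (1 - (0.326)^2) = 5.824896 / 0.893724 = 6.517556.
Therefore gamma(0) = 6.5176 (to 4 decimal places).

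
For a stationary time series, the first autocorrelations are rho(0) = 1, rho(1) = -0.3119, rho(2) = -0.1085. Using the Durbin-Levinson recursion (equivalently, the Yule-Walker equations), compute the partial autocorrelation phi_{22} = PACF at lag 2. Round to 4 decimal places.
\phi_{22} = -0.2280

The PACF at lag k is phi_{kk}, the last component of the solution
to the Yule-Walker system G_k phi = r_k where
  (G_k)_{ij} = rho(|i - j|), (r_k)_i = rho(i), i,j = 1..k.
Equivalently, Durbin-Levinson gives phi_{kk} iteratively:
  phi_{11} = rho(1)
  phi_{kk} = [rho(k) - sum_{j=1..k-1} phi_{k-1,j} rho(k-j)]
            / [1 - sum_{j=1..k-1} phi_{k-1,j} rho(j)],
  phi_{k,j} = phi_{k-1,j} - phi_{kk} phi_{k-1,k-j},  j = 1..k-1.
Step k = 1:
  phi_11 = rho(1) = -0.3119.
Step k = 2:
  phi_22 = [rho(2) - phi_11 rho(1)] / [1 - phi_11 rho(1)] = [-0.1085 - (-0.3119)(-0.3119)] / [1 - (-0.3119)(-0.3119)]
         = -0.20578161 / 0.90271839 = -0.228.
Therefore phi_{22} = -0.2280.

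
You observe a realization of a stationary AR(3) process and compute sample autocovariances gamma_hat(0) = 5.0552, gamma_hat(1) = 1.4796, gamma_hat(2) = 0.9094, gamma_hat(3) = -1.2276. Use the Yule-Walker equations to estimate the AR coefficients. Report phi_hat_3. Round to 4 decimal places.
\hat\phi_{3} = -0.3540

The Yule-Walker equations for an AR(p) process read, in matrix form,
  Gamma_p phi = r_p,   with   (Gamma_p)_{ij} = gamma(|i - j|),
                       (r_p)_i = gamma(i),   i,j = 1..p.
Substitute the sample gammas (Toeplitz matrix and right-hand side of size 3):
  Gamma_p = [[5.0552, 1.4796, 0.9094], [1.4796, 5.0552, 1.4796], [0.9094, 1.4796, 5.0552]]
  r_p     = [1.4796, 0.9094, -1.2276]
Written out (R1..R3):
  (R1) 5.0552 phi_1 + 1.4796 phi_2 + 0.9094 phi_3 = 1.4796
  (R2) 1.4796 phi_1 + 5.0552 phi_2 + 1.4796 phi_3 = 0.9094
  (R3) 0.9094 phi_1 + 1.4796 phi_2 + 5.0552 phi_3 = -1.2276
Gaussian elimination:
  R2 <- R2 - (1.4796/5.0552) R1 = R2 - (0.292689) R1:  4.622138 phi_2 + 1.213429 phi_3 = 0.476338
  R3 <- R3 - (0.9094/5.0552) R1 = R3 - (0.179894) R1:  1.213429 phi_2 + 4.891604 phi_3 = -1.493771
  R3 <- R3 - (1.213429/4.622138) R2 = R3 - (0.262525) R2:  4.573048 phi_3 = -1.618822
Back-substitution:
  phi_hat_3 = -1.618822 / 4.573048 = -0.353992
  phi_hat_2 = (0.476338 - (1.213429)(-0.353992)) / 4.622138 = 0.195988
  phi_hat_1 = (1.4796 - (1.4796)(0.195988) - (0.9094)(-0.353992)) / 5.0552 = 0.299006
So phi_hat = [0.2990, 0.1960, -0.3540].
Therefore phi_hat_3 = -0.3540.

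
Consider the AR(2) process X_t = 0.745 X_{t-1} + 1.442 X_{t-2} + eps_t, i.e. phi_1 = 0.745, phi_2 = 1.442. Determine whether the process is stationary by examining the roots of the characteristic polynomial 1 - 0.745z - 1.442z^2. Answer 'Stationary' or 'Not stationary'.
\text{Not stationary}

The AR(p) characteristic polynomial is P(z) = 1 - 0.745z - 1.442z^2.
Stationarity requires all roots to lie outside the unit circle, i.e. |z| > 1 for every root.
Set 1 + (-0.745) z + (-1.442) z^2 = 0, i.e. a z^2 + b z + c = 0 with a = -1.442, b = -0.745, c = 1.
Discriminant D = b^2 - 4ac = (-0.745)^2 - 4*(-1.442)*1 = 0.555025 - (-5.768) = 6.323025.
D >= 0, so the roots are real: z = (-b +/- sqrt(D)) / (2a) = (0.745 +/- 2.514563) / (-2.884).
  z_1 = (0.745 + 2.514563) / (-2.884) = -1.1302,   |z_1| = 1.1302.
  z_2 = (0.745 - 2.514563) / (-2.884) = 0.6136,   |z_2| = 0.6136.
Moduli of all roots: 1.1302, 0.6136.
All moduli strictly greater than 1? No.
Verdict: Not stationary.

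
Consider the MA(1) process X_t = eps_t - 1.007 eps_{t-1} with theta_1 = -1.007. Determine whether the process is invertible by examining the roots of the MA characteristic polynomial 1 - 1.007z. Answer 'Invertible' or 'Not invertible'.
\text{Not invertible}

The MA(q) characteristic polynomial is P(z) = 1 - 1.007z.
Invertibility requires all roots to lie outside the unit circle, i.e. |z| > 1 for every root.
This is linear in z: 1 + (-1.007) z = 0  =>  z = -1/(-1.007) = 0.993049,  |z| = 0.993049.
Moduli of all roots: 0.9930.
All moduli strictly greater than 1? No.
Verdict: Not invertible.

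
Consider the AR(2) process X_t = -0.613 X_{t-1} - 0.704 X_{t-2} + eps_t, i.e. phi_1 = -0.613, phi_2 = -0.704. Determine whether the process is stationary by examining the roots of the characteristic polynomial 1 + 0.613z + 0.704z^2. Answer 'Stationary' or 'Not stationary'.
\text{Stationary}

The AR(p) characteristic polynomial is P(z) = 1 + 0.613z + 0.704z^2.
Stationarity requires all roots to lie outside the unit circle, i.e. |z| > 1 for every root.
Set 1 + (0.613) z + (0.704) z^2 = 0, i.e. a z^2 + b z + c = 0 with a = 0.704, b = 0.613, c = 1.
Discriminant D = b^2 - 4ac = (0.613)^2 - 4*(0.704)*1 = 0.375769 - (2.816) = -2.440231.
D < 0, so the roots are the complex-conjugate pair z = (-b +/- i sqrt(-D)) / (2a) = -0.4354 +/- 1.1095i.
For a conjugate pair |z|^2 = z * conj(z) = (product of roots) = c/a = 1/(0.704) = 1.420455, so |z| = sqrt(1.420455) = 1.1918 for both roots.
Moduli of all roots: 1.1918, 1.1918.
All moduli strictly greater than 1? Yes.
Verdict: Stationary.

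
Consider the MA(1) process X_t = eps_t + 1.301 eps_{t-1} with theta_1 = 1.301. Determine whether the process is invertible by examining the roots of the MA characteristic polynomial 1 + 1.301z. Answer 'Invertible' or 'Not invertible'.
\text{Not invertible}

The MA(q) characteristic polynomial is P(z) = 1 + 1.301z.
Invertibility requires all roots to lie outside the unit circle, i.e. |z| > 1 for every root.
This is linear in z: 1 + (1.301) z = 0  =>  z = -1/(1.301) = -0.76864,  |z| = 0.76864.
Moduli of all roots: 0.7686.
All moduli strictly greater than 1? No.
Verdict: Not invertible.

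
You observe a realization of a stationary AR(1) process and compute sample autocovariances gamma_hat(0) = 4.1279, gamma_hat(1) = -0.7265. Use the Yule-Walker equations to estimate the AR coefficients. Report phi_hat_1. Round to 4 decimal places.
\hat\phi_{1} = -0.1760

The Yule-Walker equations for an AR(p) process read, in matrix form,
  Gamma_p phi = r_p,   with   (Gamma_p)_{ij} = gamma(|i - j|),
                       (r_p)_i = gamma(i),   i,j = 1..p.
Substitute the sample gammas (Toeplitz matrix and right-hand side of size 1):
  Gamma_p = [[4.1279]]
  r_p     = [-0.7265]
With p = 1 this is the single equation gamma(0) phi_1 = gamma(1):
  phi_hat_1 = gamma(1) / gamma(0) = -0.7265 / 4.1279 = -0.1760.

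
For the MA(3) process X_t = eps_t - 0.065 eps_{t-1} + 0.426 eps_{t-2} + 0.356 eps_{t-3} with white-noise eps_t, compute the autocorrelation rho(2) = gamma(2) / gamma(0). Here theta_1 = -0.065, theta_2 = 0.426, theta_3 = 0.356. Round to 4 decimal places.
\rho(2) = 0.3070

For an MA(q) process with theta_0 = 1, the autocovariance is
  gamma(k) = sigma^2 * sum_{i=0..q-k} theta_i * theta_{i+k},
and rho(k) = gamma(k) / gamma(0). Sigma^2 cancels.
  numerator   = (1)*(0.426) + (-0.065)*(0.356) = 0.40286.
  denominator = (1)^2 + (-0.065)^2 + (0.426)^2 + (0.356)^2 = 1.312437.
  rho(2) = 0.40286 / 1.312437 = 0.3070.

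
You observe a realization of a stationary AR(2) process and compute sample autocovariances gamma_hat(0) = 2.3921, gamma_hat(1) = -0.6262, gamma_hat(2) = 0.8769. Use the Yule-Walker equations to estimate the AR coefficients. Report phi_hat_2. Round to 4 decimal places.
\hat\phi_{2} = 0.3200

The Yule-Walker equations for an AR(p) process read, in matrix form,
  Gamma_p phi = r_p,   with   (Gamma_p)_{ij} = gamma(|i - j|),
                       (r_p)_i = gamma(i),   i,j = 1..p.
Substitute the sample gammas (Toeplitz matrix and right-hand side of size 2):
  Gamma_p = [[2.3921, -0.6262], [-0.6262, 2.3921]]
  r_p     = [-0.6262, 0.8769]
Written out:
  2.3921 phi_1 - 0.6262 phi_2 = -0.6262
  -0.6262 phi_1 + 2.3921 phi_2 = 0.8769
Solve by Cramer's rule:
  det = gamma(0)^2 - gamma(1)^2 = (2.3921)^2 - (-0.6262)^2 = 5.72214241 - 0.39212644 = 5.33001597
  phi_hat_1 = [gamma(1) gamma(0) - gamma(1) gamma(2)] / det = [(-0.6262)(2.3921) - (-0.6262)(0.8769)] / 5.33001597 = -0.94881824 / 5.33001597 = -0.178
  phi_hat_2 = [gamma(0) gamma(2) - gamma(1)^2] / det = [(2.3921)(0.8769) - (-0.6262)^2] / 5.33001597 = 1.70550605 / 5.33001597 = 0.32
So phi_hat = [-0.1780, 0.3200].
Therefore phi_hat_2 = 0.3200.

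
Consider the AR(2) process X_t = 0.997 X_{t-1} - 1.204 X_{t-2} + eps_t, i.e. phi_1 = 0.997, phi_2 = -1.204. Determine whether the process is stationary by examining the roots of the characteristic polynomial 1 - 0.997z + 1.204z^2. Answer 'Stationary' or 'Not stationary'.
\text{Not stationary}

The AR(p) characteristic polynomial is P(z) = 1 - 0.997z + 1.204z^2.
Stationarity requires all roots to lie outside the unit circle, i.e. |z| > 1 for every root.
Set 1 + (-0.997) z + (1.204) z^2 = 0, i.e. a z^2 + b z + c = 0 with a = 1.204, b = -0.997, c = 1.
Discriminant D = b^2 - 4ac = (-0.997)^2 - 4*(1.204)*1 = 0.994009 - (4.816) = -3.821991.
D < 0, so the roots are the complex-conjugate pair z = (-b +/- i sqrt(-D)) / (2a) = 0.414 +/- 0.8119i.
For a conjugate pair |z|^2 = z * conj(z) = (product of roots) = c/a = 1/(1.204) = 0.830565, so |z| = sqrt(0.830565) = 0.9114 for both roots.
Moduli of all roots: 0.9114, 0.9114.
All moduli strictly greater than 1? No.
Verdict: Not stationary.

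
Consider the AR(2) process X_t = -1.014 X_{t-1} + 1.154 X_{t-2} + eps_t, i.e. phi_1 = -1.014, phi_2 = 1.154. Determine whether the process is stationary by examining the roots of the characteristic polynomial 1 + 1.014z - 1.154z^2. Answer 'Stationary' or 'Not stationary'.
\text{Not stationary}

The AR(p) characteristic polynomial is P(z) = 1 + 1.014z - 1.154z^2.
Stationarity requires all roots to lie outside the unit circle, i.e. |z| > 1 for every root.
Set 1 + (1.014) z + (-1.154) z^2 = 0, i.e. a z^2 + b z + c = 0 with a = -1.154, b = 1.014, c = 1.
Discriminant D = b^2 - 4ac = (1.014)^2 - 4*(-1.154)*1 = 1.028196 - (-4.616) = 5.644196.
D >= 0, so the roots are real: z = (-b +/- sqrt(D)) / (2a) = (-1.014 +/- 2.375752) / (-2.308).
  z_1 = (-1.014 + 2.375752) / (-2.308) = -0.59,   |z_1| = 0.59.
  z_2 = (-1.014 - 2.375752) / (-2.308) = 1.4687,   |z_2| = 1.4687.
Moduli of all roots: 0.5900, 1.4687.
All moduli strictly greater than 1? No.
Verdict: Not stationary.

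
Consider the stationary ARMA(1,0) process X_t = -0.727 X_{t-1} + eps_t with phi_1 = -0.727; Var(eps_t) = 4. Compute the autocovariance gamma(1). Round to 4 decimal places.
\gamma(1) = -6.1679

Multiply the model equation by X_{t-k} and take expectations. With theta_0 = psi_0 = 1 and psi_j the MA(infinity) weights, this gives
  gamma(k) - sum_i phi_i gamma(k-i) = c_k,
  c_k = sigma^2 * sum_{j=k..q} theta_j psi_{j-k}   (c_k = 0 for k > q),
using gamma(-m) = gamma(m).
Pure AR (q = 0): c_0 = sigma^2 = 4, c_k = 0 for k >= 1.
Equations for k = 0 and k = 1 (AR order 1):
  gamma(0) = phi_1 gamma(1) + c_0
  gamma(1) = phi_1 gamma(0) + c_1
Substituting the second into the first: gamma(0) (1 - phi_1^2) = c_0 + phi_1 c_1, so
  gamma(0) = c_0 / (1 - phi_1^2) = 4 / (1 - (-0.727)^2) = 4 / 0.471471 = 8.484085.
  gamma(1) = phi_1 gamma(0) = (-0.727)(8.484085) = -6.16793.
Therefore gamma(1) = -6.1679 (to 4 decimal places).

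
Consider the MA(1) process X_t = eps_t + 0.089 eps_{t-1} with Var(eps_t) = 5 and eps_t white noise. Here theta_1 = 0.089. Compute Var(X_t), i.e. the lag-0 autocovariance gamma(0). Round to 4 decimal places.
\gamma(0) = 5.0396

For an MA(q) process X_t = eps_t + sum_i theta_i eps_{t-i} with
Var(eps_t) = sigma^2, the variance is
  gamma(0) = sigma^2 * (1 + sum_i theta_i^2).
  sum_i theta_i^2 = (0.089)^2 = 0.007921.
  gamma(0) = 5 * (1 + 0.007921) = 5 * 1.007921 = 5.039605, which rounds to 5.0396.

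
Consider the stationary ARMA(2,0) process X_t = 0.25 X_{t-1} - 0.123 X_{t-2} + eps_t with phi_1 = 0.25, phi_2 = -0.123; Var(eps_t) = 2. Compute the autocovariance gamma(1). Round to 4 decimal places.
\gamma(1) = 0.4756

Multiply the model equation by X_{t-k} and take expectations. With theta_0 = psi_0 = 1 and psi_j the MA(infinity) weights, this gives
  gamma(k) - sum_i phi_i gamma(k-i) = c_k,
  c_k = sigma^2 * sum_{j=k..q} theta_j psi_{j-k}   (c_k = 0 for k > q),
using gamma(-m) = gamma(m).
Pure AR (q = 0): c_0 = sigma^2 = 2, c_k = 0 for k >= 1.
Equations for k = 0, 1, 2 (AR order 2, c_2 = 0):
  (E0) gamma(0) = phi_1 gamma(1) + phi_2 gamma(2) + c_0
  (E1) gamma(1) = phi_1 gamma(0) + phi_2 gamma(1) + c_1
  (E2) gamma(2) = phi_1 gamma(1) + phi_2 gamma(0)
From (E1): gamma(1) = A gamma(0) + B with
  A = phi_1 / (1 - phi_2) = 0.25 / 1.123 = 0.222618,   B = c_1 / (1 - phi_2) = 0 / 1.123 = 0.
Insert (E2) into (E0): gamma(0) (1 - phi_2^2) = phi_1 (1 + phi_2) gamma(1) + c_0.
  phi_1 (1 + phi_2) = (0.25)(0.877) = 0.21925,   1 - phi_2^2 = 0.984871.
Replace gamma(1) by A gamma(0) + B and collect gamma(0):
  gamma(0) [0.984871 - (0.21925)(0.222618)] = c_0 = 2
  gamma(0) * 0.936062 = 2
  gamma(0) = 2 / 0.936062 = 2.136611.
  gamma(1) = A gamma(0) = (0.222618)(2.136611) = 0.475648.
Therefore gamma(1) = 0.4756 (to 4 decimal places).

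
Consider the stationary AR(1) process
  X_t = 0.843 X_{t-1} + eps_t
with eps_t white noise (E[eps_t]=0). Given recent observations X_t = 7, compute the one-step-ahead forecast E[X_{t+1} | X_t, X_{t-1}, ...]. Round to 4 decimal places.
E[X_{t+1} \mid \mathcal F_t] = 5.9010

For an AR(p) model X_t = c + sum_i phi_i X_{t-i} + eps_t, the
one-step-ahead conditional mean is
  E[X_{t+1} | X_t, ...] = c + sum_i phi_i X_{t+1-i}.
Substitute known values:
  E[X_{t+1} | ...] = (0.843) * (7)
                   = 5.9010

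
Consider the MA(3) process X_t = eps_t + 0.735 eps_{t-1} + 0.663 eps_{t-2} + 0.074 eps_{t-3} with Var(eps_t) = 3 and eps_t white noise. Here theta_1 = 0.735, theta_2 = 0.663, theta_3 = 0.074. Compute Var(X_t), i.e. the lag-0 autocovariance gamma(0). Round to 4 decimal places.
\gamma(0) = 5.9558

For an MA(q) process X_t = eps_t + sum_i theta_i eps_{t-i} with
Var(eps_t) = sigma^2, the variance is
  gamma(0) = sigma^2 * (1 + sum_i theta_i^2).
  sum_i theta_i^2 = (0.735)^2 + (0.663)^2 + (0.074)^2 = 0.540225 + 0.439569 + 0.005476 = 0.98527.
  gamma(0) = 3 * (1 + 0.98527) = 3 * 1.98527 = 5.95581, which rounds to 5.9558.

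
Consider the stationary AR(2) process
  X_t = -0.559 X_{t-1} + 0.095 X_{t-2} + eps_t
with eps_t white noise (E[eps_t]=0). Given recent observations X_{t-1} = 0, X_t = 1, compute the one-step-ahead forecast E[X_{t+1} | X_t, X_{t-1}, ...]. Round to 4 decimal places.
E[X_{t+1} \mid \mathcal F_t] = -0.5590

For an AR(p) model X_t = c + sum_i phi_i X_{t-i} + eps_t, the
one-step-ahead conditional mean is
  E[X_{t+1} | X_t, ...] = c + sum_i phi_i X_{t+1-i}.
Substitute known values:
  E[X_{t+1} | ...] = (-0.559) * (1) + (0.095) * (0)
                   = -0.5590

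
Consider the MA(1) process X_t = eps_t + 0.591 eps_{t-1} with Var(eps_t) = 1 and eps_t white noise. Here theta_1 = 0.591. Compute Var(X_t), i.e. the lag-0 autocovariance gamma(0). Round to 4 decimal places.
\gamma(0) = 1.3493

For an MA(q) process X_t = eps_t + sum_i theta_i eps_{t-i} with
Var(eps_t) = sigma^2, the variance is
  gamma(0) = sigma^2 * (1 + sum_i theta_i^2).
  sum_i theta_i^2 = (0.591)^2 = 0.349281.
  gamma(0) = 1 * (1 + 0.349281) = 1 * 1.349281 = 1.349281, which rounds to 1.3493.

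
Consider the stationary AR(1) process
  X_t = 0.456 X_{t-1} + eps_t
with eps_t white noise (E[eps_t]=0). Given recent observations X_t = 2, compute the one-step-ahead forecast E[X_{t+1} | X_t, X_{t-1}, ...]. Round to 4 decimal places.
E[X_{t+1} \mid \mathcal F_t] = 0.9120

For an AR(p) model X_t = c + sum_i phi_i X_{t-i} + eps_t, the
one-step-ahead conditional mean is
  E[X_{t+1} | X_t, ...] = c + sum_i phi_i X_{t+1-i}.
Substitute known values:
  E[X_{t+1} | ...] = (0.456) * (2)
                   = 0.9120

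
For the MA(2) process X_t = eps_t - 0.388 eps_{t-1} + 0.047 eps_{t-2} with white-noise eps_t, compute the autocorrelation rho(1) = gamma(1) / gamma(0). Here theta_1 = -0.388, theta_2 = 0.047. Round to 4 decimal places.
\rho(1) = -0.3524

For an MA(q) process with theta_0 = 1, the autocovariance is
  gamma(k) = sigma^2 * sum_{i=0..q-k} theta_i * theta_{i+k},
and rho(k) = gamma(k) / gamma(0). Sigma^2 cancels.
  numerator   = (1)*(-0.388) + (-0.388)*(0.047) = -0.406236.
  denominator = (1)^2 + (-0.388)^2 + (0.047)^2 = 1.152753.
  rho(1) = -0.406236 / 1.152753 = -0.3524.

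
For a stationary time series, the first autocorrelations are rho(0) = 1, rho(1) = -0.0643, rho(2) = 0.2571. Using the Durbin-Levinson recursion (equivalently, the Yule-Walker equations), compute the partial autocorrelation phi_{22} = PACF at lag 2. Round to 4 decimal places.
\phi_{22} = 0.2540

The PACF at lag k is phi_{kk}, the last component of the solution
to the Yule-Walker system G_k phi = r_k where
  (G_k)_{ij} = rho(|i - j|), (r_k)_i = rho(i), i,j = 1..k.
Equivalently, Durbin-Levinson gives phi_{kk} iteratively:
  phi_{11} = rho(1)
  phi_{kk} = [rho(k) - sum_{j=1..k-1} phi_{k-1,j} rho(k-j)]
            / [1 - sum_{j=1..k-1} phi_{k-1,j} rho(j)],
  phi_{k,j} = phi_{k-1,j} - phi_{kk} phi_{k-1,k-j},  j = 1..k-1.
Step k = 1:
  phi_11 = rho(1) = -0.0643.
Step k = 2:
  phi_22 = [rho(2) - phi_11 rho(1)] / [1 - phi_11 rho(1)] = [0.2571 - (-0.0643)(-0.0643)] / [1 - (-0.0643)(-0.0643)]
         = 0.25296551 / 0.99586551 = 0.254.
Therefore phi_{22} = 0.2540.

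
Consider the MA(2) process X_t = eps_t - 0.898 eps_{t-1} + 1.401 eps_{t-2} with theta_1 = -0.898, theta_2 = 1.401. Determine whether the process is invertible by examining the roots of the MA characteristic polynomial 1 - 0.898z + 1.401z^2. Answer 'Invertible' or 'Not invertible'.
\text{Not invertible}

The MA(q) characteristic polynomial is P(z) = 1 - 0.898z + 1.401z^2.
Invertibility requires all roots to lie outside the unit circle, i.e. |z| > 1 for every root.
Set 1 + (-0.898) z + (1.401) z^2 = 0, i.e. a z^2 + b z + c = 0 with a = 1.401, b = -0.898, c = 1.
Discriminant D = b^2 - 4ac = (-0.898)^2 - 4*(1.401)*1 = 0.806404 - (5.604) = -4.797596.
D < 0, so the roots are the complex-conjugate pair z = (-b +/- i sqrt(-D)) / (2a) = 0.3205 +/- 0.7817i.
For a conjugate pair |z|^2 = z * conj(z) = (product of roots) = c/a = 1/(1.401) = 0.713776, so |z| = sqrt(0.713776) = 0.8449 for both roots.
Moduli of all roots: 0.8449, 0.8449.
All moduli strictly greater than 1? No.
Verdict: Not invertible.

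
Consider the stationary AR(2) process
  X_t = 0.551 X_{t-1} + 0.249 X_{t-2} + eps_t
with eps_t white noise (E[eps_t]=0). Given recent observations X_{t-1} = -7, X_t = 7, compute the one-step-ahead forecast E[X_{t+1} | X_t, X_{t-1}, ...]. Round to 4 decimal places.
E[X_{t+1} \mid \mathcal F_t] = 2.1140

For an AR(p) model X_t = c + sum_i phi_i X_{t-i} + eps_t, the
one-step-ahead conditional mean is
  E[X_{t+1} | X_t, ...] = c + sum_i phi_i X_{t+1-i}.
Substitute known values:
  E[X_{t+1} | ...] = (0.551) * (7) + (0.249) * (-7)
                   = 2.1140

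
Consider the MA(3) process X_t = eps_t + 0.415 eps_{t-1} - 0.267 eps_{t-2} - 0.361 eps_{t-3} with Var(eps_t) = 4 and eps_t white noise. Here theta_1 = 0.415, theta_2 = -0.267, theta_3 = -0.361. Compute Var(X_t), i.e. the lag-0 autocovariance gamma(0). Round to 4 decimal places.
\gamma(0) = 5.4953

For an MA(q) process X_t = eps_t + sum_i theta_i eps_{t-i} with
Var(eps_t) = sigma^2, the variance is
  gamma(0) = sigma^2 * (1 + sum_i theta_i^2).
  sum_i theta_i^2 = (0.415)^2 + (-0.267)^2 + (-0.361)^2 = 0.172225 + 0.071289 + 0.130321 = 0.373835.
  gamma(0) = 4 * (1 + 0.373835) = 4 * 1.373835 = 5.49534, which rounds to 5.4953.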